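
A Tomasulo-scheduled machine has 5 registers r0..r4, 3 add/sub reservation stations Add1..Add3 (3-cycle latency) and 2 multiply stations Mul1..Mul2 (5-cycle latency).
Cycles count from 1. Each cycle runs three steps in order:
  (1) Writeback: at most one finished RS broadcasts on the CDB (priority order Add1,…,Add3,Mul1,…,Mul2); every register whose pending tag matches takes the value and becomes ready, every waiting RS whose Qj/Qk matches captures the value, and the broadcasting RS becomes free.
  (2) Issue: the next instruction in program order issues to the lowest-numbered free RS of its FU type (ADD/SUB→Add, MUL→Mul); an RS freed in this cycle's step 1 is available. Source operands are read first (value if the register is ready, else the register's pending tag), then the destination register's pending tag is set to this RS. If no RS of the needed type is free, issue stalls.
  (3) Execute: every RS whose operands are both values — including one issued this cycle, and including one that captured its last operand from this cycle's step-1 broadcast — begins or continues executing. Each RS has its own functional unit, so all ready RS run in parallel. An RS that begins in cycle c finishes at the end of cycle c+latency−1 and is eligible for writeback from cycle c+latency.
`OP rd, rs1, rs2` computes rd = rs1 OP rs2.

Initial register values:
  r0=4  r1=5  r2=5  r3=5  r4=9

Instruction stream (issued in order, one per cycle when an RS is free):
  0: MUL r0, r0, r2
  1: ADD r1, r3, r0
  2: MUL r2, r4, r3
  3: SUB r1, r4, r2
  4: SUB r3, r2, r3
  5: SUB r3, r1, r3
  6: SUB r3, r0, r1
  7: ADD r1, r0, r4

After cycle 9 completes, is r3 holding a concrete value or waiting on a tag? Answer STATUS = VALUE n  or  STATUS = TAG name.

STATUS = TAG Add1

c1: issue MUL r0<-Mul1 | r0:Mul1,r1:5,r2:5,r3:5,r4:9
c2: issue ADD r1<-Add1 | r0:Mul1,r1:Add1,r2:5,r3:5,r4:9
c3: issue MUL r2<-Mul2 | r0:Mul1,r1:Add1,r2:Mul2,r3:5,r4:9
c4: issue SUB r1<-Add2 | r0:Mul1,r1:Add2,r2:Mul2,r3:5,r4:9
c5: issue SUB r3<-Add3 | r0:Mul1,r1:Add2,r2:Mul2,r3:Add3,r4:9
c6: CDB Mul1=20; stall | r0:20,r1:Add2,r2:Mul2,r3:Add3,r4:9
c7: stall | r0:20,r1:Add2,r2:Mul2,r3:Add3,r4:9
c8: CDB Mul2=45; stall | r0:20,r1:Add2,r2:45,r3:Add3,r4:9
c9: CDB Add1=25; issue SUB r3<-Add1 | r0:20,r1:Add2,r2:45,r3:Add1,r4:9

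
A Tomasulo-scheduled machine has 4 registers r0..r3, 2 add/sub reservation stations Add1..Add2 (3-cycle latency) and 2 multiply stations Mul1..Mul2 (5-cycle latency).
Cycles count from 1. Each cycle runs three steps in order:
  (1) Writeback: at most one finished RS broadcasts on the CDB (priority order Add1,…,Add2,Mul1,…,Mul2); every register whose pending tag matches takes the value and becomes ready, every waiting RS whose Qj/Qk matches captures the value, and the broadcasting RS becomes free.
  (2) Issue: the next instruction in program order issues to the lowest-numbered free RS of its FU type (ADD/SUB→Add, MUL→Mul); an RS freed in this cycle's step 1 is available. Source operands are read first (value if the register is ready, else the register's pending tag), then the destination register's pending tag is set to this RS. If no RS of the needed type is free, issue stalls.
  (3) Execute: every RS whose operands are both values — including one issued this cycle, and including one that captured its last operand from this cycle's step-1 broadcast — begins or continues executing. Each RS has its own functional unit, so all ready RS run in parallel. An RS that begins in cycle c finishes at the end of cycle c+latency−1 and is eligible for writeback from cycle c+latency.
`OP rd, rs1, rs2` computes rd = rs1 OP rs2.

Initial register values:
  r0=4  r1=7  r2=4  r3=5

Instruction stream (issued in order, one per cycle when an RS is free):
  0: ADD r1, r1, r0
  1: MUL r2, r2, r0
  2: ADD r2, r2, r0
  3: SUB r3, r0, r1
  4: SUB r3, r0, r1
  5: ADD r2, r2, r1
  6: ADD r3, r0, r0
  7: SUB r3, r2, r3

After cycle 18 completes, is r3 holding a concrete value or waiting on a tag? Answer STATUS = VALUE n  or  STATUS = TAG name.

  c1: issue ADD r1<-Add1  regs: r0:4,r1:Add1,r2:4,r3:5
  c2: issue MUL r2<-Mul1  regs: r0:4,r1:Add1,r2:Mul1,r3:5
  c3: issue ADD r2<-Add2  regs: r0:4,r1:Add1,r2:Add2,r3:5
  c4: CDB Add1=11; issue SUB r3<-Add1  regs: r0:4,r1:11,r2:Add2,r3:Add1
  c5: stall  regs: r0:4,r1:11,r2:Add2,r3:Add1
  c6: stall  regs: r0:4,r1:11,r2:Add2,r3:Add1
  c7: CDB Add1=-7; issue SUB r3<-Add1  regs: r0:4,r1:11,r2:Add2,r3:Add1
  c8: CDB Mul1=16; stall  regs: r0:4,r1:11,r2:Add2,r3:Add1
  c9: stall  regs: r0:4,r1:11,r2:Add2,r3:Add1
  c10: CDB Add1=-7; issue ADD r2<-Add1  regs: r0:4,r1:11,r2:Add1,r3:-7
  c11: CDB Add2=20; issue ADD r3<-Add2  regs: r0:4,r1:11,r2:Add1,r3:Add2
  c12: stall  regs: r0:4,r1:11,r2:Add1,r3:Add2
  c13: stall  regs: r0:4,r1:11,r2:Add1,r3:Add2
  c14: CDB Add1=31; issue SUB r3<-Add1  regs: r0:4,r1:11,r2:31,r3:Add1
  c15: CDB Add2=8  regs: r0:4,r1:11,r2:31,r3:Add1
  c16: -  regs: r0:4,r1:11,r2:31,r3:Add1
  c17: -  regs: r0:4,r1:11,r2:31,r3:Add1
  c18: CDB Add1=23  regs: r0:4,r1:11,r2:31,r3:23

STATUS = VALUE 23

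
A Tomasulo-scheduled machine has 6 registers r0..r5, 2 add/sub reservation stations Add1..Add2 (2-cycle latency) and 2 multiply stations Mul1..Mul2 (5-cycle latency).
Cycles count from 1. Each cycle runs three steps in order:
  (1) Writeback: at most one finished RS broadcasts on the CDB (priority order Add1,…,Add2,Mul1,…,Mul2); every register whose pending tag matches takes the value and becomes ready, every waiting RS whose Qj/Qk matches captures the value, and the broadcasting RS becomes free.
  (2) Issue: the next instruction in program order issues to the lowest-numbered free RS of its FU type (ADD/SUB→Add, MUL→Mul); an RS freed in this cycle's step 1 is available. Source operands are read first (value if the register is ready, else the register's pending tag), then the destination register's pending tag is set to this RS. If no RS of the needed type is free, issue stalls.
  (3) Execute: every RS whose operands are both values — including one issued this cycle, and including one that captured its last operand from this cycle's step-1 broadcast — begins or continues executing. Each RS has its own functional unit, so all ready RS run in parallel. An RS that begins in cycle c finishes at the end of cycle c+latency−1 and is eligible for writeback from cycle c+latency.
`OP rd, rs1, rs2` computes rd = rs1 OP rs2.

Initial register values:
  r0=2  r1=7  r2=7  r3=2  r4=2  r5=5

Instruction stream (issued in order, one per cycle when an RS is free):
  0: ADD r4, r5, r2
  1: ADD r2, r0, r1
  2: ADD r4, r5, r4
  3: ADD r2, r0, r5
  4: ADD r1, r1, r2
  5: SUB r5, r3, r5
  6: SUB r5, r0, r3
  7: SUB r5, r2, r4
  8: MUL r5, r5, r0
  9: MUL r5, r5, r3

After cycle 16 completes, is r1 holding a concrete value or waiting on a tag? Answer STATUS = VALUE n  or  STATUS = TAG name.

cycle 1: issue ADD r4<-Add1 // r0:2,r1:7,r2:7,r3:2,r4:Add1,r5:5
cycle 2: issue ADD r2<-Add2 // r0:2,r1:7,r2:Add2,r3:2,r4:Add1,r5:5
cycle 3: CDB Add1=12; issue ADD r4<-Add1 // r0:2,r1:7,r2:Add2,r3:2,r4:Add1,r5:5
cycle 4: CDB Add2=9; issue ADD r2<-Add2 // r0:2,r1:7,r2:Add2,r3:2,r4:Add1,r5:5
cycle 5: CDB Add1=17; issue ADD r1<-Add1 // r0:2,r1:Add1,r2:Add2,r3:2,r4:17,r5:5
cycle 6: CDB Add2=7; issue SUB r5<-Add2 // r0:2,r1:Add1,r2:7,r3:2,r4:17,r5:Add2
cycle 7: stall // r0:2,r1:Add1,r2:7,r3:2,r4:17,r5:Add2
cycle 8: CDB Add1=14; issue SUB r5<-Add1 // r0:2,r1:14,r2:7,r3:2,r4:17,r5:Add1
cycle 9: CDB Add2=-3; issue SUB r5<-Add2 // r0:2,r1:14,r2:7,r3:2,r4:17,r5:Add2
cycle 10: CDB Add1=0; issue MUL r5<-Mul1 // r0:2,r1:14,r2:7,r3:2,r4:17,r5:Mul1
cycle 11: CDB Add2=-10; issue MUL r5<-Mul2 // r0:2,r1:14,r2:7,r3:2,r4:17,r5:Mul2
cycle 12: - // r0:2,r1:14,r2:7,r3:2,r4:17,r5:Mul2
cycle 13: - // r0:2,r1:14,r2:7,r3:2,r4:17,r5:Mul2
cycle 14: - // r0:2,r1:14,r2:7,r3:2,r4:17,r5:Mul2
cycle 15: - // r0:2,r1:14,r2:7,r3:2,r4:17,r5:Mul2
cycle 16: CDB Mul1=-20 // r0:2,r1:14,r2:7,r3:2,r4:17,r5:Mul2

STATUS = VALUE 14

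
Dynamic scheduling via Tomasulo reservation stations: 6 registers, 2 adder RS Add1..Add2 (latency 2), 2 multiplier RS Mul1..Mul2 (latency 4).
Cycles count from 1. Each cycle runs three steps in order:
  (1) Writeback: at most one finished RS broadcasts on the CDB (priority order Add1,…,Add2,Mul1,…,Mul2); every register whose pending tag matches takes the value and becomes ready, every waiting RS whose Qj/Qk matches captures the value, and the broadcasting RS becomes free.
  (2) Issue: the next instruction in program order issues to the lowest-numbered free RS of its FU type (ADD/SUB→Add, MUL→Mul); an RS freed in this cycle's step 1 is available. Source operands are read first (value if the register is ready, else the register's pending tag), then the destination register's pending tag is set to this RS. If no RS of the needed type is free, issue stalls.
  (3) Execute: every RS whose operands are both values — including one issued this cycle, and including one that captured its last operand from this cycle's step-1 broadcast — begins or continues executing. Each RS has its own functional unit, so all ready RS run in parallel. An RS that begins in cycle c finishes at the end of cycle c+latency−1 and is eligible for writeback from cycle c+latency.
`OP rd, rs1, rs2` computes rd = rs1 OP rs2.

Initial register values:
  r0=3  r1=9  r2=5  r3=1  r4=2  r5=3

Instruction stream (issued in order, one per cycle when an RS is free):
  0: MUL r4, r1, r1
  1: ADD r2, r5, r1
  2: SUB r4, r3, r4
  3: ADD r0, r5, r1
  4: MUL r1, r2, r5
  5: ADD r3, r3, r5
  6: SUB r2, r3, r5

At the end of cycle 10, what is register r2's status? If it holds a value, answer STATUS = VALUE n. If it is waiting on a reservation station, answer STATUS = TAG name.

  c1: issue MUL r4<-Mul1  regs: r0:3,r1:9,r2:5,r3:1,r4:Mul1,r5:3
  c2: issue ADD r2<-Add1  regs: r0:3,r1:9,r2:Add1,r3:1,r4:Mul1,r5:3
  c3: issue SUB r4<-Add2  regs: r0:3,r1:9,r2:Add1,r3:1,r4:Add2,r5:3
  c4: CDB Add1=12; issue ADD r0<-Add1  regs: r0:Add1,r1:9,r2:12,r3:1,r4:Add2,r5:3
  c5: CDB Mul1=81; issue MUL r1<-Mul1  regs: r0:Add1,r1:Mul1,r2:12,r3:1,r4:Add2,r5:3
  c6: CDB Add1=12; issue ADD r3<-Add1  regs: r0:12,r1:Mul1,r2:12,r3:Add1,r4:Add2,r5:3
  c7: CDB Add2=-80; issue SUB r2<-Add2  regs: r0:12,r1:Mul1,r2:Add2,r3:Add1,r4:-80,r5:3
  c8: CDB Add1=4  regs: r0:12,r1:Mul1,r2:Add2,r3:4,r4:-80,r5:3
  c9: CDB Mul1=36  regs: r0:12,r1:36,r2:Add2,r3:4,r4:-80,r5:3
  c10: CDB Add2=1  regs: r0:12,r1:36,r2:1,r3:4,r4:-80,r5:3

STATUS = VALUE 1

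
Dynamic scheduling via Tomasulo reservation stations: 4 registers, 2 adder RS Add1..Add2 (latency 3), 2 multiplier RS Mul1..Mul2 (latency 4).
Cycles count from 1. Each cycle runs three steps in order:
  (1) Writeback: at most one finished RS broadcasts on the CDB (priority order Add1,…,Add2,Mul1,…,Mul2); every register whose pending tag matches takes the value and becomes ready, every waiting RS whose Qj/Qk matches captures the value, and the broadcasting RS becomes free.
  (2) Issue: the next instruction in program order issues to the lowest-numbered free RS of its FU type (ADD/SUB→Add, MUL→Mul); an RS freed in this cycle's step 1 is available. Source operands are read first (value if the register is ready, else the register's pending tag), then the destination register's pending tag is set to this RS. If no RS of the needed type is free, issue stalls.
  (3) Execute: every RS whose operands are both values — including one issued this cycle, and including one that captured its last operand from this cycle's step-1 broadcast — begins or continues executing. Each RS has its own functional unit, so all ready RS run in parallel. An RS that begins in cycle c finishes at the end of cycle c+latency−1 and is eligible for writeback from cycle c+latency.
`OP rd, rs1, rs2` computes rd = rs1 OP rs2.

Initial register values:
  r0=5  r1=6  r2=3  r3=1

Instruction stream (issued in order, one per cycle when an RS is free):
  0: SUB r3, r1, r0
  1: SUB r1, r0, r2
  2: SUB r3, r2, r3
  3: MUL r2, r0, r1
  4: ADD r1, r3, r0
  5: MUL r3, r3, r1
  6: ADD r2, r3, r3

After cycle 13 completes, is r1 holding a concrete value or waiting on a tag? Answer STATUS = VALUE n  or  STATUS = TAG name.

STATUS = VALUE 7

  c1: issue SUB r3<-Add1  regs: r0:5,r1:6,r2:3,r3:Add1
  c2: issue SUB r1<-Add2  regs: r0:5,r1:Add2,r2:3,r3:Add1
  c3: stall  regs: r0:5,r1:Add2,r2:3,r3:Add1
  c4: CDB Add1=1; issue SUB r3<-Add1  regs: r0:5,r1:Add2,r2:3,r3:Add1
  c5: CDB Add2=2; issue MUL r2<-Mul1  regs: r0:5,r1:2,r2:Mul1,r3:Add1
  c6: issue ADD r1<-Add2  regs: r0:5,r1:Add2,r2:Mul1,r3:Add1
  c7: CDB Add1=2; issue MUL r3<-Mul2  regs: r0:5,r1:Add2,r2:Mul1,r3:Mul2
  c8: issue ADD r2<-Add1  regs: r0:5,r1:Add2,r2:Add1,r3:Mul2
  c9: CDB Mul1=10  regs: r0:5,r1:Add2,r2:Add1,r3:Mul2
  c10: CDB Add2=7  regs: r0:5,r1:7,r2:Add1,r3:Mul2
  c11: -  regs: r0:5,r1:7,r2:Add1,r3:Mul2
  c12: -  regs: r0:5,r1:7,r2:Add1,r3:Mul2
  c13: -  regs: r0:5,r1:7,r2:Add1,r3:Mul2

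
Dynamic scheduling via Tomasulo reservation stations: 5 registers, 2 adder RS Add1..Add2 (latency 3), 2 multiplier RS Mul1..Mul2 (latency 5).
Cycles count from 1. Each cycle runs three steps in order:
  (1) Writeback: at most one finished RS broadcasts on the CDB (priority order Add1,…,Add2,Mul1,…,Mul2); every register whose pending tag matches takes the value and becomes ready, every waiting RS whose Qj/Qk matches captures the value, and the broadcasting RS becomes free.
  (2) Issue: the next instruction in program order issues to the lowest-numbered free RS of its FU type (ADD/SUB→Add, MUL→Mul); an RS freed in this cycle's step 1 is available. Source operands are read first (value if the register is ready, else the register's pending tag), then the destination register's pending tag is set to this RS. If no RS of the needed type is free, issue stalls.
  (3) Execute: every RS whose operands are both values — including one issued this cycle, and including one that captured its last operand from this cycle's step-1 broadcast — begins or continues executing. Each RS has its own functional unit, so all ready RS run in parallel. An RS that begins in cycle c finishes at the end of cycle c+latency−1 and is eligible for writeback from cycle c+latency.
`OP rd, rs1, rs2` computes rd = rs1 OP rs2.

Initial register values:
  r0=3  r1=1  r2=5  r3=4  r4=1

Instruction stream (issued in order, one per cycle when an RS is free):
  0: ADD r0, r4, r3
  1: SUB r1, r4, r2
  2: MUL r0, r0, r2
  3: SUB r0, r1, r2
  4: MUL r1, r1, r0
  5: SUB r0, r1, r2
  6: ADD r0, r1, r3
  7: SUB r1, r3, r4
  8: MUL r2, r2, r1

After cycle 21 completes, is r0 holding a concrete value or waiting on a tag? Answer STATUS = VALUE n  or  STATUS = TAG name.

cycle 1: issue ADD r0<-Add1 // r0:Add1,r1:1,r2:5,r3:4,r4:1
cycle 2: issue SUB r1<-Add2 // r0:Add1,r1:Add2,r2:5,r3:4,r4:1
cycle 3: issue MUL r0<-Mul1 // r0:Mul1,r1:Add2,r2:5,r3:4,r4:1
cycle 4: CDB Add1=5; issue SUB r0<-Add1 // r0:Add1,r1:Add2,r2:5,r3:4,r4:1
cycle 5: CDB Add2=-4; issue MUL r1<-Mul2 // r0:Add1,r1:Mul2,r2:5,r3:4,r4:1
cycle 6: issue SUB r0<-Add2 // r0:Add2,r1:Mul2,r2:5,r3:4,r4:1
cycle 7: stall // r0:Add2,r1:Mul2,r2:5,r3:4,r4:1
cycle 8: CDB Add1=-9; issue ADD r0<-Add1 // r0:Add1,r1:Mul2,r2:5,r3:4,r4:1
cycle 9: CDB Mul1=25; stall // r0:Add1,r1:Mul2,r2:5,r3:4,r4:1
cycle 10: stall // r0:Add1,r1:Mul2,r2:5,r3:4,r4:1
cycle 11: stall // r0:Add1,r1:Mul2,r2:5,r3:4,r4:1
cycle 12: stall // r0:Add1,r1:Mul2,r2:5,r3:4,r4:1
cycle 13: CDB Mul2=36; stall // r0:Add1,r1:36,r2:5,r3:4,r4:1
cycle 14: stall // r0:Add1,r1:36,r2:5,r3:4,r4:1
cycle 15: stall // r0:Add1,r1:36,r2:5,r3:4,r4:1
cycle 16: CDB Add1=40; issue SUB r1<-Add1 // r0:40,r1:Add1,r2:5,r3:4,r4:1
cycle 17: CDB Add2=31; issue MUL r2<-Mul1 // r0:40,r1:Add1,r2:Mul1,r3:4,r4:1
cycle 18: - // r0:40,r1:Add1,r2:Mul1,r3:4,r4:1
cycle 19: CDB Add1=3 // r0:40,r1:3,r2:Mul1,r3:4,r4:1
cycle 20: - // r0:40,r1:3,r2:Mul1,r3:4,r4:1
cycle 21: - // r0:40,r1:3,r2:Mul1,r3:4,r4:1

STATUS = VALUE 40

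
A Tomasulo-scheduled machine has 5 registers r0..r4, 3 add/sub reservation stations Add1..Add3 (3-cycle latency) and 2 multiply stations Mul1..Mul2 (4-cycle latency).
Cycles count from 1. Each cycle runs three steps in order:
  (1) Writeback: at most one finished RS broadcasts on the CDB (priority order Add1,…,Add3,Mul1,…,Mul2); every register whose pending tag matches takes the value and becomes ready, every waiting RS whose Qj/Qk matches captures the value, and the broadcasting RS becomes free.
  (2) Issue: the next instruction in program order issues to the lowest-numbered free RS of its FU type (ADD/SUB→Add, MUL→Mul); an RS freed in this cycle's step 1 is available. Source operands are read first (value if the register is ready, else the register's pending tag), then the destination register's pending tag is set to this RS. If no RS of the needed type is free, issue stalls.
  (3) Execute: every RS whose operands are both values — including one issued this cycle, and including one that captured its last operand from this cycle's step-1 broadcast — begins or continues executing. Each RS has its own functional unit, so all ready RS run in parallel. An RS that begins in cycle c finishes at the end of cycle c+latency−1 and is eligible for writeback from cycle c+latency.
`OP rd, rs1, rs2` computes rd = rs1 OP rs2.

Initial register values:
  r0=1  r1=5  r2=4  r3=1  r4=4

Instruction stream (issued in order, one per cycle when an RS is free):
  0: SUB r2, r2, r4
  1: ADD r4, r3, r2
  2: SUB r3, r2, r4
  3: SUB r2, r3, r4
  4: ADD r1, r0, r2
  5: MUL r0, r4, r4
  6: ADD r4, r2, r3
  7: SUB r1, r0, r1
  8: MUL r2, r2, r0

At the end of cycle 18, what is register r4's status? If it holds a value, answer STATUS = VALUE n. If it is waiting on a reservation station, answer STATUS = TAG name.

STATUS = VALUE -3

  c1: issue SUB r2<-Add1  regs: r0:1,r1:5,r2:Add1,r3:1,r4:4
  c2: issue ADD r4<-Add2  regs: r0:1,r1:5,r2:Add1,r3:1,r4:Add2
  c3: issue SUB r3<-Add3  regs: r0:1,r1:5,r2:Add1,r3:Add3,r4:Add2
  c4: CDB Add1=0; issue SUB r2<-Add1  regs: r0:1,r1:5,r2:Add1,r3:Add3,r4:Add2
  c5: stall  regs: r0:1,r1:5,r2:Add1,r3:Add3,r4:Add2
  c6: stall  regs: r0:1,r1:5,r2:Add1,r3:Add3,r4:Add2
  c7: CDB Add2=1; issue ADD r1<-Add2  regs: r0:1,r1:Add2,r2:Add1,r3:Add3,r4:1
  c8: issue MUL r0<-Mul1  regs: r0:Mul1,r1:Add2,r2:Add1,r3:Add3,r4:1
  c9: stall  regs: r0:Mul1,r1:Add2,r2:Add1,r3:Add3,r4:1
  c10: CDB Add3=-1; issue ADD r4<-Add3  regs: r0:Mul1,r1:Add2,r2:Add1,r3:-1,r4:Add3
  c11: stall  regs: r0:Mul1,r1:Add2,r2:Add1,r3:-1,r4:Add3
  c12: CDB Mul1=1; stall  regs: r0:1,r1:Add2,r2:Add1,r3:-1,r4:Add3
  c13: CDB Add1=-2; issue SUB r1<-Add1  regs: r0:1,r1:Add1,r2:-2,r3:-1,r4:Add3
  c14: issue MUL r2<-Mul1  regs: r0:1,r1:Add1,r2:Mul1,r3:-1,r4:Add3
  c15: -  regs: r0:1,r1:Add1,r2:Mul1,r3:-1,r4:Add3
  c16: CDB Add2=-1  regs: r0:1,r1:Add1,r2:Mul1,r3:-1,r4:Add3
  c17: CDB Add3=-3  regs: r0:1,r1:Add1,r2:Mul1,r3:-1,r4:-3
  c18: CDB Mul1=-2  regs: r0:1,r1:Add1,r2:-2,r3:-1,r4:-3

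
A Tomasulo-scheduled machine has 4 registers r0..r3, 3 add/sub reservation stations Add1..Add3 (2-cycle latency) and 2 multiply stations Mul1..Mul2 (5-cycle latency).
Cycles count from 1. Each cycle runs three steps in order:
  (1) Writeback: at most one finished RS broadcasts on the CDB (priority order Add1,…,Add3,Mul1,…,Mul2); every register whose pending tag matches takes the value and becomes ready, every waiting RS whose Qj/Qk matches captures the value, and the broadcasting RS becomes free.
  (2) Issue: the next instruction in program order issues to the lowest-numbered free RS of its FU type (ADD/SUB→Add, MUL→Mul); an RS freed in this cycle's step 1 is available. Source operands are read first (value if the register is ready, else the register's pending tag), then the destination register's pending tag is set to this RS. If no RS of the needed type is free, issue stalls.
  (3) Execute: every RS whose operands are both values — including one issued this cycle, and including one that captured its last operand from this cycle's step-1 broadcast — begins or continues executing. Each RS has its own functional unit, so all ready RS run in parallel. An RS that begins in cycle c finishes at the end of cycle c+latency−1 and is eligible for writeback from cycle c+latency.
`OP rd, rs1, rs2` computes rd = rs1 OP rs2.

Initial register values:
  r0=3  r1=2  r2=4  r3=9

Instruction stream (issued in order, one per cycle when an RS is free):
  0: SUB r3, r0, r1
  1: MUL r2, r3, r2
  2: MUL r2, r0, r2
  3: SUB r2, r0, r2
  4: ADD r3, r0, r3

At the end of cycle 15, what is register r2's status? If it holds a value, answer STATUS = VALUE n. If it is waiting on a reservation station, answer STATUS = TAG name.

cycle 1: issue SUB r3<-Add1 // r0:3,r1:2,r2:4,r3:Add1
cycle 2: issue MUL r2<-Mul1 // r0:3,r1:2,r2:Mul1,r3:Add1
cycle 3: CDB Add1=1; issue MUL r2<-Mul2 // r0:3,r1:2,r2:Mul2,r3:1
cycle 4: issue SUB r2<-Add1 // r0:3,r1:2,r2:Add1,r3:1
cycle 5: issue ADD r3<-Add2 // r0:3,r1:2,r2:Add1,r3:Add2
cycle 6: - // r0:3,r1:2,r2:Add1,r3:Add2
cycle 7: CDB Add2=4 // r0:3,r1:2,r2:Add1,r3:4
cycle 8: CDB Mul1=4 // r0:3,r1:2,r2:Add1,r3:4
cycle 9: - // r0:3,r1:2,r2:Add1,r3:4
cycle 10: - // r0:3,r1:2,r2:Add1,r3:4
cycle 11: - // r0:3,r1:2,r2:Add1,r3:4
cycle 12: - // r0:3,r1:2,r2:Add1,r3:4
cycle 13: CDB Mul2=12 // r0:3,r1:2,r2:Add1,r3:4
cycle 14: - // r0:3,r1:2,r2:Add1,r3:4
cycle 15: CDB Add1=-9 // r0:3,r1:2,r2:-9,r3:4

STATUS = VALUE -9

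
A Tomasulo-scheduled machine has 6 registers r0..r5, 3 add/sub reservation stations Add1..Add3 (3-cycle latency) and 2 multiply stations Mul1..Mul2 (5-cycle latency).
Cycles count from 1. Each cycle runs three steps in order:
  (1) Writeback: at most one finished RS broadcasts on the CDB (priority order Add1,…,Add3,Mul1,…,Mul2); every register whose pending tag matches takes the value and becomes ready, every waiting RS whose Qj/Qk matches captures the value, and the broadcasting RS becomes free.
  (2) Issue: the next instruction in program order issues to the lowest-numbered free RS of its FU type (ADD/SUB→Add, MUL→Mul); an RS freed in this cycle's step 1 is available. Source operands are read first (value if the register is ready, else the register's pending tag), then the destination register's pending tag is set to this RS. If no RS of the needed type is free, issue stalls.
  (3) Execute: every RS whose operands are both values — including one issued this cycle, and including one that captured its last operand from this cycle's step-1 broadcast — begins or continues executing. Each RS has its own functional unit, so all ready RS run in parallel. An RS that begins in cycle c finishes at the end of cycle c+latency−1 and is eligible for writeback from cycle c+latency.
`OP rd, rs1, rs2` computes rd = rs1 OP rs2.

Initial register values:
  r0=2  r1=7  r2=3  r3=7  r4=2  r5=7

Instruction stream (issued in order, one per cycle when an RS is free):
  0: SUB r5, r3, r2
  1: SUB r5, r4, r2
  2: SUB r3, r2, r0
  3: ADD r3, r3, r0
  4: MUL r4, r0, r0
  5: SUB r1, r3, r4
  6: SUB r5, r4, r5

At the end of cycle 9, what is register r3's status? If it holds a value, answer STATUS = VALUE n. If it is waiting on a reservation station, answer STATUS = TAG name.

cycle 1: issue SUB r5<-Add1 // r0:2,r1:7,r2:3,r3:7,r4:2,r5:Add1
cycle 2: issue SUB r5<-Add2 // r0:2,r1:7,r2:3,r3:7,r4:2,r5:Add2
cycle 3: issue SUB r3<-Add3 // r0:2,r1:7,r2:3,r3:Add3,r4:2,r5:Add2
cycle 4: CDB Add1=4; issue ADD r3<-Add1 // r0:2,r1:7,r2:3,r3:Add1,r4:2,r5:Add2
cycle 5: CDB Add2=-1; issue MUL r4<-Mul1 // r0:2,r1:7,r2:3,r3:Add1,r4:Mul1,r5:-1
cycle 6: CDB Add3=1; issue SUB r1<-Add2 // r0:2,r1:Add2,r2:3,r3:Add1,r4:Mul1,r5:-1
cycle 7: issue SUB r5<-Add3 // r0:2,r1:Add2,r2:3,r3:Add1,r4:Mul1,r5:Add3
cycle 8: - // r0:2,r1:Add2,r2:3,r3:Add1,r4:Mul1,r5:Add3
cycle 9: CDB Add1=3 // r0:2,r1:Add2,r2:3,r3:3,r4:Mul1,r5:Add3

STATUS = VALUE 3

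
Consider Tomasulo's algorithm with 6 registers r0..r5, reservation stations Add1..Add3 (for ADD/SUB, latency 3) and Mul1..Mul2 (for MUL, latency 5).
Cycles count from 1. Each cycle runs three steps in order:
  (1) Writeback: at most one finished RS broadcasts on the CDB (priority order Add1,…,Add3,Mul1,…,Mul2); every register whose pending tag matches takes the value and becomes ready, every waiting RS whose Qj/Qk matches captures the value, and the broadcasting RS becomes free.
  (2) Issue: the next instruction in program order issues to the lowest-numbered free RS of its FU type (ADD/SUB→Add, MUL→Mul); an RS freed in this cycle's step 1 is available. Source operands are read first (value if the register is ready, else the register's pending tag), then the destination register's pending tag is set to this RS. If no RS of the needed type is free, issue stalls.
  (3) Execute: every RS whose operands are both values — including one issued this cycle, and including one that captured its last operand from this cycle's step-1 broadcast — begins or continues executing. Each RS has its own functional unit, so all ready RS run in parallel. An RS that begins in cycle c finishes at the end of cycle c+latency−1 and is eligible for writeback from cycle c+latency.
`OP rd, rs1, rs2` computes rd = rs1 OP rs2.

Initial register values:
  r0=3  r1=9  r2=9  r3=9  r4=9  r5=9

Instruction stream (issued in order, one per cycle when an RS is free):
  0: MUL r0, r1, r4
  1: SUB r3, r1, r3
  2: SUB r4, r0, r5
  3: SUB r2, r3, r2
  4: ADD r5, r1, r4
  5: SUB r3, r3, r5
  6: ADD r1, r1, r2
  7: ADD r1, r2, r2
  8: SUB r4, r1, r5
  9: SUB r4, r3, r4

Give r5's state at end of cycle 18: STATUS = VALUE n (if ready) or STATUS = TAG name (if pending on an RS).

c1: issue MUL r0<-Mul1 | r0:Mul1,r1:9,r2:9,r3:9,r4:9,r5:9
c2: issue SUB r3<-Add1 | r0:Mul1,r1:9,r2:9,r3:Add1,r4:9,r5:9
c3: issue SUB r4<-Add2 | r0:Mul1,r1:9,r2:9,r3:Add1,r4:Add2,r5:9
c4: issue SUB r2<-Add3 | r0:Mul1,r1:9,r2:Add3,r3:Add1,r4:Add2,r5:9
c5: CDB Add1=0; issue ADD r5<-Add1 | r0:Mul1,r1:9,r2:Add3,r3:0,r4:Add2,r5:Add1
c6: CDB Mul1=81; stall | r0:81,r1:9,r2:Add3,r3:0,r4:Add2,r5:Add1
c7: stall | r0:81,r1:9,r2:Add3,r3:0,r4:Add2,r5:Add1
c8: CDB Add3=-9; issue SUB r3<-Add3 | r0:81,r1:9,r2:-9,r3:Add3,r4:Add2,r5:Add1
c9: CDB Add2=72; issue ADD r1<-Add2 | r0:81,r1:Add2,r2:-9,r3:Add3,r4:72,r5:Add1
c10: stall | r0:81,r1:Add2,r2:-9,r3:Add3,r4:72,r5:Add1
c11: stall | r0:81,r1:Add2,r2:-9,r3:Add3,r4:72,r5:Add1
c12: CDB Add1=81; issue ADD r1<-Add1 | r0:81,r1:Add1,r2:-9,r3:Add3,r4:72,r5:81
c13: CDB Add2=0; issue SUB r4<-Add2 | r0:81,r1:Add1,r2:-9,r3:Add3,r4:Add2,r5:81
c14: stall | r0:81,r1:Add1,r2:-9,r3:Add3,r4:Add2,r5:81
c15: CDB Add1=-18; issue SUB r4<-Add1 | r0:81,r1:-18,r2:-9,r3:Add3,r4:Add1,r5:81
c16: CDB Add3=-81 | r0:81,r1:-18,r2:-9,r3:-81,r4:Add1,r5:81
c17: - | r0:81,r1:-18,r2:-9,r3:-81,r4:Add1,r5:81
c18: CDB Add2=-99 | r0:81,r1:-18,r2:-9,r3:-81,r4:Add1,r5:81

STATUS = VALUE 81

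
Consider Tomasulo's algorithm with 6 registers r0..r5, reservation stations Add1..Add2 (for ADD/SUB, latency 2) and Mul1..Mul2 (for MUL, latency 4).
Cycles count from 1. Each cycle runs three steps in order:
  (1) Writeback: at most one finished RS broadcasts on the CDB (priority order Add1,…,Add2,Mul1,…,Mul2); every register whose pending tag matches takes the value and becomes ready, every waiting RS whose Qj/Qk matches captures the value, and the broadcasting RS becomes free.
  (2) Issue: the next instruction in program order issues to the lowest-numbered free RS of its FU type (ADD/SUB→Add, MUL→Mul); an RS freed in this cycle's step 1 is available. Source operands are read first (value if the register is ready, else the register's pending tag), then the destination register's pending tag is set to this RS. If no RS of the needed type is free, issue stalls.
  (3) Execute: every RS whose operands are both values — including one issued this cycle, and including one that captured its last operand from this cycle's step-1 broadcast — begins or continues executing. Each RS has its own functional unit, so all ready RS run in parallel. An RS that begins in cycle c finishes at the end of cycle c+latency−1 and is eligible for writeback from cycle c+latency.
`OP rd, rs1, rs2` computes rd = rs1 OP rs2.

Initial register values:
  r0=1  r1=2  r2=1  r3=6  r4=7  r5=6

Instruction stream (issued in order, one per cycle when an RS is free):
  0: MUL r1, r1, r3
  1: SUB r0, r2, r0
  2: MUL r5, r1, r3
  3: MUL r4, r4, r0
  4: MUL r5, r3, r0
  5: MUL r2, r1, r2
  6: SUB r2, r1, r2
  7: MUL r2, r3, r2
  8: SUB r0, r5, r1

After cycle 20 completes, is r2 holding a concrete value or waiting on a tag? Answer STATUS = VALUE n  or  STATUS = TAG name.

cycle 1: issue MUL r1<-Mul1 // r0:1,r1:Mul1,r2:1,r3:6,r4:7,r5:6
cycle 2: issue SUB r0<-Add1 // r0:Add1,r1:Mul1,r2:1,r3:6,r4:7,r5:6
cycle 3: issue MUL r5<-Mul2 // r0:Add1,r1:Mul1,r2:1,r3:6,r4:7,r5:Mul2
cycle 4: CDB Add1=0; stall // r0:0,r1:Mul1,r2:1,r3:6,r4:7,r5:Mul2
cycle 5: CDB Mul1=12; issue MUL r4<-Mul1 // r0:0,r1:12,r2:1,r3:6,r4:Mul1,r5:Mul2
cycle 6: stall // r0:0,r1:12,r2:1,r3:6,r4:Mul1,r5:Mul2
cycle 7: stall // r0:0,r1:12,r2:1,r3:6,r4:Mul1,r5:Mul2
cycle 8: stall // r0:0,r1:12,r2:1,r3:6,r4:Mul1,r5:Mul2
cycle 9: CDB Mul1=0; issue MUL r5<-Mul1 // r0:0,r1:12,r2:1,r3:6,r4:0,r5:Mul1
cycle 10: CDB Mul2=72; issue MUL r2<-Mul2 // r0:0,r1:12,r2:Mul2,r3:6,r4:0,r5:Mul1
cycle 11: issue SUB r2<-Add1 // r0:0,r1:12,r2:Add1,r3:6,r4:0,r5:Mul1
cycle 12: stall // r0:0,r1:12,r2:Add1,r3:6,r4:0,r5:Mul1
cycle 13: CDB Mul1=0; issue MUL r2<-Mul1 // r0:0,r1:12,r2:Mul1,r3:6,r4:0,r5:0
cycle 14: CDB Mul2=12; issue SUB r0<-Add2 // r0:Add2,r1:12,r2:Mul1,r3:6,r4:0,r5:0
cycle 15: - // r0:Add2,r1:12,r2:Mul1,r3:6,r4:0,r5:0
cycle 16: CDB Add1=0 // r0:Add2,r1:12,r2:Mul1,r3:6,r4:0,r5:0
cycle 17: CDB Add2=-12 // r0:-12,r1:12,r2:Mul1,r3:6,r4:0,r5:0
cycle 18: - // r0:-12,r1:12,r2:Mul1,r3:6,r4:0,r5:0
cycle 19: - // r0:-12,r1:12,r2:Mul1,r3:6,r4:0,r5:0
cycle 20: CDB Mul1=0 // r0:-12,r1:12,r2:0,r3:6,r4:0,r5:0

STATUS = VALUE 0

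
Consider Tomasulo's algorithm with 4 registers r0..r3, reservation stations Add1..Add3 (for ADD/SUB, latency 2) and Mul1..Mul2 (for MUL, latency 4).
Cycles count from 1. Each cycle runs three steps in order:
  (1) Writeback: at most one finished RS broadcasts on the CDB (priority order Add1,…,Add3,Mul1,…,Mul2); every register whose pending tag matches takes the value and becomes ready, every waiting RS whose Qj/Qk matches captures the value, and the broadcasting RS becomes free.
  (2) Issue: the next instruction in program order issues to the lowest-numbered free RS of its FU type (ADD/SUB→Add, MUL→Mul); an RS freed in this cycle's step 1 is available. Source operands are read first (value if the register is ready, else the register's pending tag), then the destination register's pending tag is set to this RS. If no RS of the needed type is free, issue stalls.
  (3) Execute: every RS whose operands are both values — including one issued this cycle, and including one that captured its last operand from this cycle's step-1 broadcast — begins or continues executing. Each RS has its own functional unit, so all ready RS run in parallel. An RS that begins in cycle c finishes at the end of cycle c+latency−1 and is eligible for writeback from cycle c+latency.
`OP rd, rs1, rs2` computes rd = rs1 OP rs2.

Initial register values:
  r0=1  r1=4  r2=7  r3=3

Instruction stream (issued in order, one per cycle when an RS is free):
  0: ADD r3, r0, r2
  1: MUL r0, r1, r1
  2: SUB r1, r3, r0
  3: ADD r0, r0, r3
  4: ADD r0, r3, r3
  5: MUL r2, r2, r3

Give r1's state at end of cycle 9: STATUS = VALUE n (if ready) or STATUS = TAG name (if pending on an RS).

STATUS = VALUE -8

  c1: issue ADD r3<-Add1  regs: r0:1,r1:4,r2:7,r3:Add1
  c2: issue MUL r0<-Mul1  regs: r0:Mul1,r1:4,r2:7,r3:Add1
  c3: CDB Add1=8; issue SUB r1<-Add1  regs: r0:Mul1,r1:Add1,r2:7,r3:8
  c4: issue ADD r0<-Add2  regs: r0:Add2,r1:Add1,r2:7,r3:8
  c5: issue ADD r0<-Add3  regs: r0:Add3,r1:Add1,r2:7,r3:8
  c6: CDB Mul1=16; issue MUL r2<-Mul1  regs: r0:Add3,r1:Add1,r2:Mul1,r3:8
  c7: CDB Add3=16  regs: r0:16,r1:Add1,r2:Mul1,r3:8
  c8: CDB Add1=-8  regs: r0:16,r1:-8,r2:Mul1,r3:8
  c9: CDB Add2=24  regs: r0:16,r1:-8,r2:Mul1,r3:8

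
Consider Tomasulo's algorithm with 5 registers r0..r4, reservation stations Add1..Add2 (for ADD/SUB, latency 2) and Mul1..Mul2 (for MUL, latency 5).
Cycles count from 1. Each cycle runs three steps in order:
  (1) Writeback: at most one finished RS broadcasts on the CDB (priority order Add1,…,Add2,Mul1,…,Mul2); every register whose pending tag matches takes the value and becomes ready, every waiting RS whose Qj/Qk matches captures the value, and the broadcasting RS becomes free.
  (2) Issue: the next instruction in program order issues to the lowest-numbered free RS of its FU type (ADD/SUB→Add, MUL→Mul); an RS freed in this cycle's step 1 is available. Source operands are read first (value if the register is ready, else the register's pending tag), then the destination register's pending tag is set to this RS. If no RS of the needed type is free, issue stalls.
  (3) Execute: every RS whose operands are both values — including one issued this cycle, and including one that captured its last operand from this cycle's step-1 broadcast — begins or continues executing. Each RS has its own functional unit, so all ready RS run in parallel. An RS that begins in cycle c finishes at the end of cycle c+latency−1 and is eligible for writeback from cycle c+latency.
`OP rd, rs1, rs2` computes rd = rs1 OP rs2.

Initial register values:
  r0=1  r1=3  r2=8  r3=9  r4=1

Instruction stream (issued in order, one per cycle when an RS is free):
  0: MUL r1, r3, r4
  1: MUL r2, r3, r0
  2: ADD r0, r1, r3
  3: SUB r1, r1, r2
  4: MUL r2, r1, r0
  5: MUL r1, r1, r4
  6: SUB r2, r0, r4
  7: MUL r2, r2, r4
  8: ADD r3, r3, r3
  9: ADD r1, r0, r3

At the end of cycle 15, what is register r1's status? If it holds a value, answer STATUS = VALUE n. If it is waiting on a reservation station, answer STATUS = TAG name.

STATUS = VALUE 0

c1: issue MUL r1<-Mul1 | r0:1,r1:Mul1,r2:8,r3:9,r4:1
c2: issue MUL r2<-Mul2 | r0:1,r1:Mul1,r2:Mul2,r3:9,r4:1
c3: issue ADD r0<-Add1 | r0:Add1,r1:Mul1,r2:Mul2,r3:9,r4:1
c4: issue SUB r1<-Add2 | r0:Add1,r1:Add2,r2:Mul2,r3:9,r4:1
c5: stall | r0:Add1,r1:Add2,r2:Mul2,r3:9,r4:1
c6: CDB Mul1=9; issue MUL r2<-Mul1 | r0:Add1,r1:Add2,r2:Mul1,r3:9,r4:1
c7: CDB Mul2=9; issue MUL r1<-Mul2 | r0:Add1,r1:Mul2,r2:Mul1,r3:9,r4:1
c8: CDB Add1=18; issue SUB r2<-Add1 | r0:18,r1:Mul2,r2:Add1,r3:9,r4:1
c9: CDB Add2=0; stall | r0:18,r1:Mul2,r2:Add1,r3:9,r4:1
c10: CDB Add1=17; stall | r0:18,r1:Mul2,r2:17,r3:9,r4:1
c11: stall | r0:18,r1:Mul2,r2:17,r3:9,r4:1
c12: stall | r0:18,r1:Mul2,r2:17,r3:9,r4:1
c13: stall | r0:18,r1:Mul2,r2:17,r3:9,r4:1
c14: CDB Mul1=0; issue MUL r2<-Mul1 | r0:18,r1:Mul2,r2:Mul1,r3:9,r4:1
c15: CDB Mul2=0; issue ADD r3<-Add1 | r0:18,r1:0,r2:Mul1,r3:Add1,r4:1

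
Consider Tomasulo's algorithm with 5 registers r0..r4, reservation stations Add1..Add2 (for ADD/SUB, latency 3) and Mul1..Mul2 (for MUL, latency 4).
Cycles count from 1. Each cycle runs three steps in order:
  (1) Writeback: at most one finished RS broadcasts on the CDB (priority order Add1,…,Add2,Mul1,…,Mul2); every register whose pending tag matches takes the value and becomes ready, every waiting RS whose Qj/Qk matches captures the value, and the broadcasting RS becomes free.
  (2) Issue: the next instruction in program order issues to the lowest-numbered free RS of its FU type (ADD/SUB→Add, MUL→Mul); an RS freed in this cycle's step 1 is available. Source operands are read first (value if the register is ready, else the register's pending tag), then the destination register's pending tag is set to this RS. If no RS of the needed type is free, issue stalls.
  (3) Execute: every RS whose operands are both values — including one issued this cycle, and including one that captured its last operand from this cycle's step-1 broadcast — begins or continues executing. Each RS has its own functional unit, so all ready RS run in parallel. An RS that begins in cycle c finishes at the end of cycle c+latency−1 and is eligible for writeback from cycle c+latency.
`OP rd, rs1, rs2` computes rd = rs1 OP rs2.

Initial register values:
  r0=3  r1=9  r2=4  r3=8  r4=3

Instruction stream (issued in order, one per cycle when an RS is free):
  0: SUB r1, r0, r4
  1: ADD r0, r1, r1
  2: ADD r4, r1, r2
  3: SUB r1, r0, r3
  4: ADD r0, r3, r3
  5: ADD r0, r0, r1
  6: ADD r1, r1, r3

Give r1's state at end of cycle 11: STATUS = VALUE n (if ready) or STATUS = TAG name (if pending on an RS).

  c1: issue SUB r1<-Add1  regs: r0:3,r1:Add1,r2:4,r3:8,r4:3
  c2: issue ADD r0<-Add2  regs: r0:Add2,r1:Add1,r2:4,r3:8,r4:3
  c3: stall  regs: r0:Add2,r1:Add1,r2:4,r3:8,r4:3
  c4: CDB Add1=0; issue ADD r4<-Add1  regs: r0:Add2,r1:0,r2:4,r3:8,r4:Add1
  c5: stall  regs: r0:Add2,r1:0,r2:4,r3:8,r4:Add1
  c6: stall  regs: r0:Add2,r1:0,r2:4,r3:8,r4:Add1
  c7: CDB Add1=4; issue SUB r1<-Add1  regs: r0:Add2,r1:Add1,r2:4,r3:8,r4:4
  c8: CDB Add2=0; issue ADD r0<-Add2  regs: r0:Add2,r1:Add1,r2:4,r3:8,r4:4
  c9: stall  regs: r0:Add2,r1:Add1,r2:4,r3:8,r4:4
  c10: stall  regs: r0:Add2,r1:Add1,r2:4,r3:8,r4:4
  c11: CDB Add1=-8; issue ADD r0<-Add1  regs: r0:Add1,r1:-8,r2:4,r3:8,r4:4

STATUS = VALUE -8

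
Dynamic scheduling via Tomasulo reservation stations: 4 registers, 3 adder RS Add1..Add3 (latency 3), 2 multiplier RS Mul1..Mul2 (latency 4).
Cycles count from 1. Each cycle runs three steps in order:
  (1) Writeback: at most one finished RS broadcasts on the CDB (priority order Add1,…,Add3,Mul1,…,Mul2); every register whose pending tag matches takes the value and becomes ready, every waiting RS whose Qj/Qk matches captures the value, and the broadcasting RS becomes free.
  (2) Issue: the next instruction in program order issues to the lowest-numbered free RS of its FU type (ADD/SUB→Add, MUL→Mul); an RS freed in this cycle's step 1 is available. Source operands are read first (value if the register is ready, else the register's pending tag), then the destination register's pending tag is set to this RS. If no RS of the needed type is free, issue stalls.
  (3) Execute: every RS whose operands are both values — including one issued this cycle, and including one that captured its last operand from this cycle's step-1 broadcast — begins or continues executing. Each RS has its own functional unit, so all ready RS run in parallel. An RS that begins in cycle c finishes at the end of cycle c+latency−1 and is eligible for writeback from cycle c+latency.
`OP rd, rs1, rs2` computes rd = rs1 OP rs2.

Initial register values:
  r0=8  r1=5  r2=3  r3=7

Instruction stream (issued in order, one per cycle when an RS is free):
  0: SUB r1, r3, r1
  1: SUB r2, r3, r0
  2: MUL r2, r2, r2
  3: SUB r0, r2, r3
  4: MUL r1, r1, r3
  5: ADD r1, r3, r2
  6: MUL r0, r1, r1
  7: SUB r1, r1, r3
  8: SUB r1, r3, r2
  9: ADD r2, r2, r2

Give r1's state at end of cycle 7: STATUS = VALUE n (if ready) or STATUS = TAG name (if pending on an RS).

STATUS = TAG Add2

  c1: issue SUB r1<-Add1  regs: r0:8,r1:Add1,r2:3,r3:7
  c2: issue SUB r2<-Add2  regs: r0:8,r1:Add1,r2:Add2,r3:7
  c3: issue MUL r2<-Mul1  regs: r0:8,r1:Add1,r2:Mul1,r3:7
  c4: CDB Add1=2; issue SUB r0<-Add1  regs: r0:Add1,r1:2,r2:Mul1,r3:7
  c5: CDB Add2=-1; issue MUL r1<-Mul2  regs: r0:Add1,r1:Mul2,r2:Mul1,r3:7
  c6: issue ADD r1<-Add2  regs: r0:Add1,r1:Add2,r2:Mul1,r3:7
  c7: stall  regs: r0:Add1,r1:Add2,r2:Mul1,r3:7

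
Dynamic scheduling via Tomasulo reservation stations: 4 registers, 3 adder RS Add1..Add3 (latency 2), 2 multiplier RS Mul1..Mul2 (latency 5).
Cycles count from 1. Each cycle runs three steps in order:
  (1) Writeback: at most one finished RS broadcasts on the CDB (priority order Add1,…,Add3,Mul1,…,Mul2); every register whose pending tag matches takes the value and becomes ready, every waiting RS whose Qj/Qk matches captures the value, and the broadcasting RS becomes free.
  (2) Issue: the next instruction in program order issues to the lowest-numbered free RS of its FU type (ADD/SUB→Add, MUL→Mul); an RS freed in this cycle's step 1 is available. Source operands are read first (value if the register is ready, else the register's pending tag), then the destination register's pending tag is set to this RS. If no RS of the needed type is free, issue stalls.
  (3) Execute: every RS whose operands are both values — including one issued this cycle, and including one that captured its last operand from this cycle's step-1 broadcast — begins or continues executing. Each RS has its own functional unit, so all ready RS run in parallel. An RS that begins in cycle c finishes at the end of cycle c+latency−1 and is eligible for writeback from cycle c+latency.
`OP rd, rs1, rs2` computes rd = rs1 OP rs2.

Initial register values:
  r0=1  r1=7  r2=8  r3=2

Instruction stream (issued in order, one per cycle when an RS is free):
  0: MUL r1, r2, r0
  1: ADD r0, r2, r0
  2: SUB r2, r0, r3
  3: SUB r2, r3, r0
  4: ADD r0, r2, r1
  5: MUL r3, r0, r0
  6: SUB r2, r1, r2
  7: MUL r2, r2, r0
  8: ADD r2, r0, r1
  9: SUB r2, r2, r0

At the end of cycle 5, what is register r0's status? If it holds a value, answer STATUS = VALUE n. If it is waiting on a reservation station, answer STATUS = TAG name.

STATUS = TAG Add3

cycle 1: issue MUL r1<-Mul1 // r0:1,r1:Mul1,r2:8,r3:2
cycle 2: issue ADD r0<-Add1 // r0:Add1,r1:Mul1,r2:8,r3:2
cycle 3: issue SUB r2<-Add2 // r0:Add1,r1:Mul1,r2:Add2,r3:2
cycle 4: CDB Add1=9; issue SUB r2<-Add1 // r0:9,r1:Mul1,r2:Add1,r3:2
cycle 5: issue ADD r0<-Add3 // r0:Add3,r1:Mul1,r2:Add1,r3:2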